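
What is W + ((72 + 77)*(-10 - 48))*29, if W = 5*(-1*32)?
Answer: -250778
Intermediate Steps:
W = -160 (W = 5*(-32) = -160)
W + ((72 + 77)*(-10 - 48))*29 = -160 + ((72 + 77)*(-10 - 48))*29 = -160 + (149*(-58))*29 = -160 - 8642*29 = -160 - 250618 = -250778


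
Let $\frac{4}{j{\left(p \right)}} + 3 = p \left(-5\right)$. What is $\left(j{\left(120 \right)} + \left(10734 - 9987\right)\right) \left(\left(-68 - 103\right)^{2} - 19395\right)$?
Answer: $\frac{492778078}{67} \approx 7.3549 \cdot 10^{6}$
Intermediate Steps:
$j{\left(p \right)} = \frac{4}{-3 - 5 p}$ ($j{\left(p \right)} = \frac{4}{-3 + p \left(-5\right)} = \frac{4}{-3 - 5 p}$)
$\left(j{\left(120 \right)} + \left(10734 - 9987\right)\right) \left(\left(-68 - 103\right)^{2} - 19395\right) = \left(- \frac{4}{3 + 5 \cdot 120} + \left(10734 - 9987\right)\right) \left(\left(-68 - 103\right)^{2} - 19395\right) = \left(- \frac{4}{3 + 600} + 747\right) \left(\left(-171\right)^{2} - 19395\right) = \left(- \frac{4}{603} + 747\right) \left(29241 - 19395\right) = \left(\left(-4\right) \frac{1}{603} + 747\right) 9846 = \left(- \frac{4}{603} + 747\right) 9846 = \frac{450437}{603} \cdot 9846 = \frac{492778078}{67}$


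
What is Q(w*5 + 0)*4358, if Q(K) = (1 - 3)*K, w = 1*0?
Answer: 0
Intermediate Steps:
w = 0
Q(K) = -2*K
Q(w*5 + 0)*4358 = -2*(0*5 + 0)*4358 = -2*(0 + 0)*4358 = -2*0*4358 = 0*4358 = 0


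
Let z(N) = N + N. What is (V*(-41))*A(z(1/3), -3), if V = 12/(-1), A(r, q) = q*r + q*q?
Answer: 3444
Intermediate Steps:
z(N) = 2*N
A(r, q) = q² + q*r (A(r, q) = q*r + q² = q² + q*r)
V = -12 (V = 12*(-1) = -12)
(V*(-41))*A(z(1/3), -3) = (-12*(-41))*(-3*(-3 + 2/3)) = 492*(-3*(-3 + 2*(⅓))) = 492*(-3*(-3 + ⅔)) = 492*(-3*(-7/3)) = 492*7 = 3444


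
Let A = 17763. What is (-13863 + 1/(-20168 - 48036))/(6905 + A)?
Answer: -945512053/1682456272 ≈ -0.56198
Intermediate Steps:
(-13863 + 1/(-20168 - 48036))/(6905 + A) = (-13863 + 1/(-20168 - 48036))/(6905 + 17763) = (-13863 + 1/(-68204))/24668 = (-13863 - 1/68204)*(1/24668) = -945512053/68204*1/24668 = -945512053/1682456272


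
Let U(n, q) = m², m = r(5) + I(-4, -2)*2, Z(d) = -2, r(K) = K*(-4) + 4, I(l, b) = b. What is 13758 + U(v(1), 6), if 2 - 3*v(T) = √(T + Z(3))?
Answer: 14158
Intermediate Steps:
r(K) = 4 - 4*K (r(K) = -4*K + 4 = 4 - 4*K)
m = -20 (m = (4 - 4*5) - 2*2 = (4 - 20) - 4 = -16 - 4 = -20)
v(T) = ⅔ - √(-2 + T)/3 (v(T) = ⅔ - √(T - 2)/3 = ⅔ - √(-2 + T)/3)
U(n, q) = 400 (U(n, q) = (-20)² = 400)
13758 + U(v(1), 6) = 13758 + 400 = 14158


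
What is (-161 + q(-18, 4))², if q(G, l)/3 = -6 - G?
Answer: 15625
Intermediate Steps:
q(G, l) = -18 - 3*G (q(G, l) = 3*(-6 - G) = -18 - 3*G)
(-161 + q(-18, 4))² = (-161 + (-18 - 3*(-18)))² = (-161 + (-18 + 54))² = (-161 + 36)² = (-125)² = 15625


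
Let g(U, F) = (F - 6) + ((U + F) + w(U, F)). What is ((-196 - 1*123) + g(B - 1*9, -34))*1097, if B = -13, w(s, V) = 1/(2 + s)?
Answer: -9106197/20 ≈ -4.5531e+5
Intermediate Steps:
g(U, F) = -6 + U + 1/(2 + U) + 2*F (g(U, F) = (F - 6) + ((U + F) + 1/(2 + U)) = (-6 + F) + ((F + U) + 1/(2 + U)) = (-6 + F) + (F + U + 1/(2 + U)) = -6 + U + 1/(2 + U) + 2*F)
((-196 - 1*123) + g(B - 1*9, -34))*1097 = ((-196 - 1*123) + (1 + (2 + (-13 - 1*9))*(-6 + (-13 - 1*9) + 2*(-34)))/(2 + (-13 - 1*9)))*1097 = ((-196 - 123) + (1 + (2 + (-13 - 9))*(-6 + (-13 - 9) - 68))/(2 + (-13 - 9)))*1097 = (-319 + (1 + (2 - 22)*(-6 - 22 - 68))/(2 - 22))*1097 = (-319 + (1 - 20*(-96))/(-20))*1097 = (-319 - (1 + 1920)/20)*1097 = (-319 - 1/20*1921)*1097 = (-319 - 1921/20)*1097 = -8301/20*1097 = -9106197/20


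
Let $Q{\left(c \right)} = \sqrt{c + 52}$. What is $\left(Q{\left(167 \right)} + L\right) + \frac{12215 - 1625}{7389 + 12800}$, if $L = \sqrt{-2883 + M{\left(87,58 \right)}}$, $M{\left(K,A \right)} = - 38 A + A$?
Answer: $\frac{10590}{20189} + \sqrt{219} + i \sqrt{5029} \approx 15.323 + 70.915 i$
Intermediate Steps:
$M{\left(K,A \right)} = - 37 A$
$Q{\left(c \right)} = \sqrt{52 + c}$
$L = i \sqrt{5029}$ ($L = \sqrt{-2883 - 2146} = \sqrt{-5029} = i \sqrt{5029} \approx 70.915 i$)
$\left(Q{\left(167 \right)} + L\right) + \frac{12215 - 1625}{7389 + 12800} = \left(\sqrt{52 + 167} + i \sqrt{5029}\right) + \frac{12215 - 1625}{7389 + 12800} = \left(\sqrt{219} + i \sqrt{5029}\right) + \frac{10590}{20189} = \frac{10590}{20189} + \sqrt{219} + i \sqrt{5029}$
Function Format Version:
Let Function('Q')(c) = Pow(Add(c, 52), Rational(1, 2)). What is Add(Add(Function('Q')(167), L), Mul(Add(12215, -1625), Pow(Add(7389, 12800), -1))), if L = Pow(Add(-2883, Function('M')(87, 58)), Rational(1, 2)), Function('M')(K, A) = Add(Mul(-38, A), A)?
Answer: Add(Rational(10590, 20189), Pow(219, Rational(1, 2)), Mul(I, Pow(5029, Rational(1, 2)))) ≈ Add(15.323, Mul(70.915, I))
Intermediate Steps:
Function('M')(K, A) = Mul(-37, A)
Function('Q')(c) = Pow(Add(52, c), Rational(1, 2))
L = Mul(I, Pow(5029, Rational(1, 2))) (L = Pow(Add(-2883, Mul(-37, 58)), Rational(1, 2)) = Pow(Add(-2883, -2146), Rational(1, 2)) = Pow(-5029, Rational(1, 2)) = Mul(I, Pow(5029, Rational(1, 2))) ≈ Mul(70.915, I))
Add(Add(Function('Q')(167), L), Mul(Add(12215, -1625), Pow(Add(7389, 12800), -1))) = Add(Add(Pow(Add(52, 167), Rational(1, 2)), Mul(I, Pow(5029, Rational(1, 2)))), Mul(Add(12215, -1625), Pow(Add(7389, 12800), -1))) = Add(Add(Pow(219, Rational(1, 2)), Mul(I, Pow(5029, Rational(1, 2)))), Mul(10590, Pow(20189, -1))) = Add(Add(Pow(219, Rational(1, 2)), Mul(I, Pow(5029, Rational(1, 2)))), Mul(10590, Rational(1, 20189))) = Add(Add(Pow(219, Rational(1, 2)), Mul(I, Pow(5029, Rational(1, 2)))), Rational(10590, 20189)) = Add(Rational(10590, 20189), Pow(219, Rational(1, 2)), Mul(I, Pow(5029, Rational(1, 2))))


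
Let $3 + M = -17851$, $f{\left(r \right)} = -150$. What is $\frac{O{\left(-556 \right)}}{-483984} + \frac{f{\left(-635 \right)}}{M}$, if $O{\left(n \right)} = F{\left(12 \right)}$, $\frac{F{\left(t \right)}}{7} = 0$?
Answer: $\frac{75}{8927} \approx 0.0084015$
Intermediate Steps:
$F{\left(t \right)} = 0$ ($F{\left(t \right)} = 7 \cdot 0 = 0$)
$O{\left(n \right)} = 0$
$M = -17854$ ($M = -3 - 17851 = -17854$)
$\frac{O{\left(-556 \right)}}{-483984} + \frac{f{\left(-635 \right)}}{M} = \frac{0}{-483984} - \frac{150}{-17854} = 0 \left(- \frac{1}{483984}\right) - - \frac{75}{8927} = 0 + \frac{75}{8927} = \frac{75}{8927}$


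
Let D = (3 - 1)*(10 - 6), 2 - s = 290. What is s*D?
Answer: -2304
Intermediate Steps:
s = -288 (s = 2 - 1*290 = 2 - 290 = -288)
D = 8 (D = 2*4 = 8)
s*D = -288*8 = -2304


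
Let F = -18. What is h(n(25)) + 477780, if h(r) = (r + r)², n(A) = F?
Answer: 479076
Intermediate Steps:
n(A) = -18
h(r) = 4*r² (h(r) = (2*r)² = 4*r²)
h(n(25)) + 477780 = 4*(-18)² + 477780 = 4*324 + 477780 = 1296 + 477780 = 479076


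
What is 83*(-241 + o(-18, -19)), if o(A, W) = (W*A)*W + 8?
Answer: -558673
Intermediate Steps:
o(A, W) = 8 + A*W² (o(A, W) = (A*W)*W + 8 = A*W² + 8 = 8 + A*W²)
83*(-241 + o(-18, -19)) = 83*(-241 + (8 - 18*(-19)²)) = 83*(-241 + (8 - 18*361)) = 83*(-241 + (8 - 6498)) = 83*(-241 - 6490) = 83*(-6731) = -558673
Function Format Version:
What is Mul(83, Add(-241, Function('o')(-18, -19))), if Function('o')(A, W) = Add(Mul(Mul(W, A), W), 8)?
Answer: -558673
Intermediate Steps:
Function('o')(A, W) = Add(8, Mul(A, Pow(W, 2))) (Function('o')(A, W) = Add(Mul(Mul(A, W), W), 8) = Add(Mul(A, Pow(W, 2)), 8) = Add(8, Mul(A, Pow(W, 2))))
Mul(83, Add(-241, Function('o')(-18, -19))) = Mul(83, Add(-241, Add(8, Mul(-18, Pow(-19, 2))))) = Mul(83, Add(-241, Add(8, Mul(-18, 361)))) = Mul(83, Add(-241, Add(8, -6498))) = Mul(83, Add(-241, -6490)) = Mul(83, -6731) = -558673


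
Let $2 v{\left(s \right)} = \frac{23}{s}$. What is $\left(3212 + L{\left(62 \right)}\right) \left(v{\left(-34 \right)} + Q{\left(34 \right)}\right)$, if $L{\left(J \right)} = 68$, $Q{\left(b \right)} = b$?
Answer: $\frac{1876980}{17} \approx 1.1041 \cdot 10^{5}$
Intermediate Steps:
$v{\left(s \right)} = \frac{23}{2 s}$ ($v{\left(s \right)} = \frac{23 \frac{1}{s}}{2} = \frac{23}{2 s}$)
$\left(3212 + L{\left(62 \right)}\right) \left(v{\left(-34 \right)} + Q{\left(34 \right)}\right) = \left(3212 + 68\right) \left(\frac{23}{2 \left(-34\right)} + 34\right) = 3280 \left(\frac{23}{2} \left(- \frac{1}{34}\right) + 34\right) = 3280 \left(- \frac{23}{68} + 34\right) = 3280 \cdot \frac{2289}{68} = \frac{1876980}{17}$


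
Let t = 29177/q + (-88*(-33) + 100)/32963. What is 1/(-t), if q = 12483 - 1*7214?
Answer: -173682047/977589527 ≈ -0.17766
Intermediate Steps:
q = 5269 (q = 12483 - 7214 = 5269)
t = 977589527/173682047 (t = 29177/5269 + (-88*(-33) + 100)/32963 = 29177*(1/5269) + (2904 + 100)*(1/32963) = 29177/5269 + 3004*(1/32963) = 29177/5269 + 3004/32963 = 977589527/173682047 ≈ 5.6286)
1/(-t) = 1/(-1*977589527/173682047) = 1/(-977589527/173682047) = -173682047/977589527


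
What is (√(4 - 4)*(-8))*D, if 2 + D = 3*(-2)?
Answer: 0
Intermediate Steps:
D = -8 (D = -2 + 3*(-2) = -2 - 6 = -8)
(√(4 - 4)*(-8))*D = (√(4 - 4)*(-8))*(-8) = (√0*(-8))*(-8) = (0*(-8))*(-8) = 0*(-8) = 0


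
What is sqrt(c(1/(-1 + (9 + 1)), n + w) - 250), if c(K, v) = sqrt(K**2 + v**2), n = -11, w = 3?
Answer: sqrt(-2250 + sqrt(5185))/3 ≈ 15.556*I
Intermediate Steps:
sqrt(c(1/(-1 + (9 + 1)), n + w) - 250) = sqrt(sqrt((1/(-1 + (9 + 1)))**2 + (-11 + 3)**2) - 250) = sqrt(sqrt((1/(-1 + 10))**2 + (-8)**2) - 250) = sqrt(sqrt((1/9)**2 + 64) - 250) = sqrt(sqrt(1/81 + 64) - 250) = sqrt(sqrt(5185/81) - 250) = sqrt(sqrt(5185)/9 - 250) = sqrt(-250 + sqrt(5185)/9)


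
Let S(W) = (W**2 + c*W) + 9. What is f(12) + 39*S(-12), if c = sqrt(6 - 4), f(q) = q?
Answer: 5979 - 468*sqrt(2) ≈ 5317.1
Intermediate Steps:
c = sqrt(2) ≈ 1.4142
S(W) = 9 + W**2 + W*sqrt(2) (S(W) = (W**2 + sqrt(2)*W) + 9 = (W**2 + W*sqrt(2)) + 9 = 9 + W**2 + W*sqrt(2))
f(12) + 39*S(-12) = 12 + 39*(9 + (-12)**2 - 12*sqrt(2)) = 12 + 39*(9 + 144 - 12*sqrt(2)) = 12 + 39*(153 - 12*sqrt(2)) = 12 + (5967 - 468*sqrt(2)) = 5979 - 468*sqrt(2)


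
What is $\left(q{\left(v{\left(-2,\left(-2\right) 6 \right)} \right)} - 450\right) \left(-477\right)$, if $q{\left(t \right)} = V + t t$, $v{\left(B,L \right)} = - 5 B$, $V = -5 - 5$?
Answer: $171720$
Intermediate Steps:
$V = -10$
$q{\left(t \right)} = -10 + t^{2}$ ($q{\left(t \right)} = -10 + t t = -10 + t^{2}$)
$\left(q{\left(v{\left(-2,\left(-2\right) 6 \right)} \right)} - 450\right) \left(-477\right) = \left(\left(-10 + \left(\left(-5\right) \left(-2\right)\right)^{2}\right) - 450\right) \left(-477\right) = \left(\left(-10 + 10^{2}\right) - 450\right) \left(-477\right) = \left(\left(-10 + 100\right) - 450\right) \left(-477\right) = \left(90 - 450\right) \left(-477\right) = \left(-360\right) \left(-477\right) = 171720$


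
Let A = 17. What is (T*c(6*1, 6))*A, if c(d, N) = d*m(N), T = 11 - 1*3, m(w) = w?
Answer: 4896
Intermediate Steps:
T = 8 (T = 11 - 3 = 8)
c(d, N) = N*d (c(d, N) = d*N = N*d)
(T*c(6*1, 6))*A = (8*(6*(6*1)))*17 = (8*(6*6))*17 = (8*36)*17 = 288*17 = 4896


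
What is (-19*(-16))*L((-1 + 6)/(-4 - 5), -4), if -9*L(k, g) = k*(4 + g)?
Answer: 0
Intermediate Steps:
L(k, g) = -k*(4 + g)/9
(-19*(-16))*L((-1 + 6)/(-4 - 5), -4) = (-19*(-16))*(-(-1 + 6)/(-4 - 5)*(4 - 4)/9) = 304*(-⅑*5/(-9)*0) = 304*(-⅑*5*(-⅑)*0) = 304*(-⅑*(-5/9)*0) = 304*0 = 0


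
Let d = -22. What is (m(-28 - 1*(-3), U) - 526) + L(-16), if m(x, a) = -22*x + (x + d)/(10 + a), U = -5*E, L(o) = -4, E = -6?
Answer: 753/40 ≈ 18.825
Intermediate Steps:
U = 30 (U = -5*(-6) = 30)
m(x, a) = -22*x + (-22 + x)/(10 + a) (m(x, a) = -22*x + (x - 22)/(10 + a) = -22*x + (-22 + x)/(10 + a))
(m(-28 - 1*(-3), U) - 526) + L(-16) = ((-22 - 219*(-28 - 1*(-3)) - 22*30*(-28 - 1*(-3)))/(10 + 30) - 526) - 4 = ((-22 - 219*(-28 + 3) - 22*30*(-28 + 3))/40 - 526) - 4 = ((-22 - 219*(-25) - 22*30*(-25))/40 - 526) - 4 = ((-22 + 5475 + 16500)/40 - 526) - 4 = ((1/40)*21953 - 526) - 4 = (21953/40 - 526) - 4 = 913/40 - 4 = 753/40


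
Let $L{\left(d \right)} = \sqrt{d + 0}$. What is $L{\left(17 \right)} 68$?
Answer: $68 \sqrt{17} \approx 280.37$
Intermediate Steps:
$L{\left(d \right)} = \sqrt{d}$
$L{\left(17 \right)} 68 = \sqrt{17} \cdot 68 = 68 \sqrt{17}$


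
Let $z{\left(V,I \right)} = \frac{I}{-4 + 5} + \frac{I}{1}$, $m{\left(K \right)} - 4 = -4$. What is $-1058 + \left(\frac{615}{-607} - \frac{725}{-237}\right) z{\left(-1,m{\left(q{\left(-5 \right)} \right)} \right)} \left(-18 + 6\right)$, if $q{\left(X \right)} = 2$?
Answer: $-1058$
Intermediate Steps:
$m{\left(K \right)} = 0$ ($m{\left(K \right)} = 4 - 4 = 0$)
$z{\left(V,I \right)} = 2 I$ ($z{\left(V,I \right)} = \frac{I}{1} + I 1 = I 1 + I = I + I = 2 I$)
$-1058 + \left(\frac{615}{-607} - \frac{725}{-237}\right) z{\left(-1,m{\left(q{\left(-5 \right)} \right)} \right)} \left(-18 + 6\right) = -1058 + \left(\frac{615}{-607} - \frac{725}{-237}\right) 2 \cdot 0 \left(-18 + 6\right) = -1058 + \left(615 \left(- \frac{1}{607}\right) - - \frac{725}{237}\right) 0 \left(-12\right) = -1058 + \left(- \frac{615}{607} + \frac{725}{237}\right) 0 = -1058 + \frac{294320}{143859} \cdot 0 = -1058 + 0 = -1058$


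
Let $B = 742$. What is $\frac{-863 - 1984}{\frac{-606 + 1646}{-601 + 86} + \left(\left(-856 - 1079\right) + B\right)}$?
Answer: $\frac{97747}{41029} \approx 2.3824$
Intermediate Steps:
$\frac{-863 - 1984}{\frac{-606 + 1646}{-601 + 86} + \left(\left(-856 - 1079\right) + B\right)} = \frac{-863 - 1984}{\frac{-606 + 1646}{-601 + 86} + \left(\left(-856 - 1079\right) + 742\right)} = - \frac{2847}{\frac{1040}{-515} + \left(-1935 + 742\right)} = - \frac{2847}{1040 \left(- \frac{1}{515}\right) - 1193} = - \frac{2847}{- \frac{208}{103} - 1193} = - \frac{2847}{- \frac{123087}{103}} = \left(-2847\right) \left(- \frac{103}{123087}\right) = \frac{97747}{41029}$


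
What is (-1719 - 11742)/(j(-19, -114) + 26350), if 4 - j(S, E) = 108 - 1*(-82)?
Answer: -13461/26164 ≈ -0.51449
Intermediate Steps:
j(S, E) = -186 (j(S, E) = 4 - (108 - 1*(-82)) = 4 - (108 + 82) = 4 - 1*190 = 4 - 190 = -186)
(-1719 - 11742)/(j(-19, -114) + 26350) = (-1719 - 11742)/(-186 + 26350) = -13461/26164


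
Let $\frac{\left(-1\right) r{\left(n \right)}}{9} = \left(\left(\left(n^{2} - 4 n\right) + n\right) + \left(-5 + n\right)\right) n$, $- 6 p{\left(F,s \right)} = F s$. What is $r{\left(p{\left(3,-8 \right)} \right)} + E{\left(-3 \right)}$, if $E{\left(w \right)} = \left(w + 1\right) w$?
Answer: $-102$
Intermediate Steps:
$E{\left(w \right)} = w \left(1 + w\right)$ ($E{\left(w \right)} = \left(1 + w\right) w = w \left(1 + w\right)$)
$p{\left(F,s \right)} = - \frac{F s}{6}$
$r{\left(n \right)} = - 9 n \left(-5 + n^{2} - 2 n\right)$ ($r{\left(n \right)} = - 9 \left(\left(\left(n^{2} - 4 n\right) + n\right) + \left(-5 + n\right)\right) n = - 9 \left(\left(n^{2} - 3 n\right) + \left(-5 + n\right)\right) n = - 9 \left(-5 + n^{2} - 2 n\right) n = - 9 n \left(-5 + n^{2} - 2 n\right)$)
$r{\left(p{\left(3,-8 \right)} \right)} + E{\left(-3 \right)} = 9 \left(\left(- \frac{1}{6}\right) 3 \left(-8\right)\right) \left(5 - \left(\left(- \frac{1}{6}\right) 3 \left(-8\right)\right)^{2} + 2 \left(\left(- \frac{1}{6}\right) 3 \left(-8\right)\right)\right) - 3 \left(1 - 3\right) = 9 \cdot 4 \left(5 - 4^{2} + 2 \cdot 4\right) - -6 = 9 \cdot 4 \left(5 - 16 + 8\right) + 6 = 9 \cdot 4 \left(-3\right) + 6 = -108 + 6 = -102$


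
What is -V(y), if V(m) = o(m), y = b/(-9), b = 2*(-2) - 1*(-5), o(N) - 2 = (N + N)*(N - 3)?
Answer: -218/81 ≈ -2.6914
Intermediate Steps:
o(N) = 2 + 2*N*(-3 + N) (o(N) = 2 + (N + N)*(N - 3) = 2 + (2*N)*(-3 + N) = 2 + 2*N*(-3 + N))
b = 1 (b = -4 + 5 = 1)
y = -⅑ (y = 1/(-9) = 1*(-⅑) = -⅑ ≈ -0.11111)
V(m) = 2 - 6*m + 2*m²
-V(y) = -(2 - 6*(-⅑) + 2*(-⅑)²) = -(2 + ⅔ + 2*(1/81)) = -(2 + ⅔ + 2/81) = -1*218/81 = -218/81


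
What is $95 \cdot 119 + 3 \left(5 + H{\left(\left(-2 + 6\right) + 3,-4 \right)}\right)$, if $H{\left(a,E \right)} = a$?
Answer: $11341$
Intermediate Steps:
$95 \cdot 119 + 3 \left(5 + H{\left(\left(-2 + 6\right) + 3,-4 \right)}\right) = 95 \cdot 119 + 3 \left(5 + \left(\left(-2 + 6\right) + 3\right)\right) = 11305 + 3 \left(5 + \left(4 + 3\right)\right) = 11305 + 3 \left(5 + 7\right) = 11305 + 3 \cdot 12 = 11305 + 36 = 11341$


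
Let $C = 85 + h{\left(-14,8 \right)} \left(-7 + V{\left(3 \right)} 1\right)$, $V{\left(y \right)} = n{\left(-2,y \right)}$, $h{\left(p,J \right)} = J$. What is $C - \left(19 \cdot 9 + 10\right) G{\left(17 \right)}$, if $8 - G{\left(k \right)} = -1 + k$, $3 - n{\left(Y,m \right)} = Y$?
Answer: $1517$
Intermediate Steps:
$n{\left(Y,m \right)} = 3 - Y$
$V{\left(y \right)} = 5$ ($V{\left(y \right)} = 3 - -2 = 3 + 2 = 5$)
$G{\left(k \right)} = 9 - k$ ($G{\left(k \right)} = 8 - \left(-1 + k\right) = 9 - k$)
$C = 69$ ($C = 85 + 8 \left(-7 + 5 \cdot 1\right) = 85 + 8 \left(-7 + 5\right) = 85 + 8 \left(-2\right) = 85 - 16 = 69$)
$C - \left(19 \cdot 9 + 10\right) G{\left(17 \right)} = 69 - \left(19 \cdot 9 + 10\right) \left(9 - 17\right) = 69 - \left(171 + 10\right) \left(9 - 17\right) = 69 - 181 \left(-8\right) = 69 - -1448 = 69 + 1448 = 1517$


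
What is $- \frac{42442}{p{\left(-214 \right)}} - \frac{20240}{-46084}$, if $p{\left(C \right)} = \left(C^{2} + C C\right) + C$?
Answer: $- \frac{13300801}{526382969} \approx -0.025268$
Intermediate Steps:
$p{\left(C \right)} = C + 2 C^{2}$ ($p{\left(C \right)} = \left(C^{2} + C^{2}\right) + C = 2 C^{2} + C = C + 2 C^{2}$)
$- \frac{42442}{p{\left(-214 \right)}} - \frac{20240}{-46084} = - \frac{42442}{\left(-214\right) \left(1 + 2 \left(-214\right)\right)} - \frac{20240}{-46084} = - \frac{42442}{\left(-214\right) \left(1 - 428\right)} - - \frac{5060}{11521} = - \frac{42442}{\left(-214\right) \left(-427\right)} + \frac{5060}{11521} = - \frac{42442}{91378} + \frac{5060}{11521} = \left(-42442\right) \frac{1}{91378} + \frac{5060}{11521} = - \frac{21221}{45689} + \frac{5060}{11521} = - \frac{13300801}{526382969}$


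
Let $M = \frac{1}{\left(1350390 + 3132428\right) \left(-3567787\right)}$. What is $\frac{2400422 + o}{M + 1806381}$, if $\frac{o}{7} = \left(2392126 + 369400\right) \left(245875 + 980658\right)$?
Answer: $\frac{379207120589620110061644848}{28890787664339010845} \approx 1.3126 \cdot 10^{7}$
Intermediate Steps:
$o = 23709719385506$ ($o = 7 \left(2392126 + 369400\right) \left(245875 + 980658\right) = 7 \cdot 2761526 \cdot 1226533 = 7 \cdot 3387102769358 = 23709719385506$)
$M = - \frac{1}{15993739783766}$ ($M = \frac{1}{4482818} \left(- \frac{1}{3567787}\right) = - \frac{1}{15993739783766} \approx -6.2524 \cdot 10^{-14}$)
$\frac{2400422 + o}{M + 1806381} = \frac{2400422 + 23709719385506}{- \frac{1}{15993739783766} + 1806381} = \frac{23709721785928}{\frac{28890787664339010845}{15993739783766}} = 23709721785928 \cdot \frac{15993739783766}{28890787664339010845} = \frac{379207120589620110061644848}{28890787664339010845}$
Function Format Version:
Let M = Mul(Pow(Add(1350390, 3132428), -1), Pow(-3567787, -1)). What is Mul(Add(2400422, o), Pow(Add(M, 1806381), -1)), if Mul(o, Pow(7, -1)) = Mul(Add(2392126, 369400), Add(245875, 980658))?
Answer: Rational(379207120589620110061644848, 28890787664339010845) ≈ 1.3126e+7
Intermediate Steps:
o = 23709719385506 (o = Mul(7, Mul(Add(2392126, 369400), Add(245875, 980658))) = Mul(7, Mul(2761526, 1226533)) = Mul(7, 3387102769358) = 23709719385506)
M = Rational(-1, 15993739783766) (M = Mul(Pow(4482818, -1), Rational(-1, 3567787)) = Mul(Rational(1, 4482818), Rational(-1, 3567787)) = Rational(-1, 15993739783766) ≈ -6.2524e-14)
Mul(Add(2400422, o), Pow(Add(M, 1806381), -1)) = Mul(Add(2400422, 23709719385506), Pow(Add(Rational(-1, 15993739783766), 1806381), -1)) = Mul(23709721785928, Pow(Rational(28890787664339010845, 15993739783766), -1)) = Mul(23709721785928, Rational(15993739783766, 28890787664339010845)) = Rational(379207120589620110061644848, 28890787664339010845)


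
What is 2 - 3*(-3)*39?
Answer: 353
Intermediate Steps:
2 - 3*(-3)*39 = 2 + 9*39 = 2 + 351 = 353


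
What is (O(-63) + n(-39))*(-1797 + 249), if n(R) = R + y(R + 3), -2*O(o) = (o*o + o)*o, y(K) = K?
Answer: -190348272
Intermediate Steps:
O(o) = -o*(o + o²)/2 (O(o) = -(o*o + o)*o/2 = -(o² + o)*o/2 = -(o + o²)*o/2 = -o*(o + o²)/2)
n(R) = 3 + 2*R (n(R) = R + (R + 3) = R + (3 + R) = 3 + 2*R)
(O(-63) + n(-39))*(-1797 + 249) = ((½)*(-63)²*(-1 - 1*(-63)) + (3 + 2*(-39)))*(-1797 + 249) = ((½)*3969*(-1 + 63) + (3 - 78))*(-1548) = ((½)*3969*62 - 75)*(-1548) = (123039 - 75)*(-1548) = 122964*(-1548) = -190348272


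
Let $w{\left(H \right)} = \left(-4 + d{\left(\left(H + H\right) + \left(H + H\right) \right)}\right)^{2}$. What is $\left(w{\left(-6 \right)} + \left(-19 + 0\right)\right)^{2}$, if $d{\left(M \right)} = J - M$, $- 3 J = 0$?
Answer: $145161$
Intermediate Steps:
$J = 0$ ($J = \left(- \frac{1}{3}\right) 0 = 0$)
$d{\left(M \right)} = - M$ ($d{\left(M \right)} = 0 - M = - M$)
$w{\left(H \right)} = \left(-4 - 4 H\right)^{2}$ ($w{\left(H \right)} = \left(-4 - \left(\left(H + H\right) + \left(H + H\right)\right)\right)^{2} = \left(-4 - \left(2 H + 2 H\right)\right)^{2} = \left(-4 - 4 H\right)^{2}$)
$\left(w{\left(-6 \right)} + \left(-19 + 0\right)\right)^{2} = \left(16 \left(1 - 6\right)^{2} + \left(-19 + 0\right)\right)^{2} = \left(16 \left(-5\right)^{2} - 19\right)^{2} = \left(16 \cdot 25 - 19\right)^{2} = \left(400 - 19\right)^{2} = 381^{2} = 145161$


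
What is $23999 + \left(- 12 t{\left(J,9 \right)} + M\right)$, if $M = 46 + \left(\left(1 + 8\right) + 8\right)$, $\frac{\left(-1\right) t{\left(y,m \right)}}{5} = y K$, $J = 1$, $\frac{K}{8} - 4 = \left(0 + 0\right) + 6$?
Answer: $28862$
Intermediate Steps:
$K = 80$ ($K = 32 + 8 \left(\left(0 + 0\right) + 6\right) = 32 + 8 \left(0 + 6\right) = 32 + 8 \cdot 6 = 32 + 48 = 80$)
$t{\left(y,m \right)} = - 400 y$ ($t{\left(y,m \right)} = - 5 y 80 = - 5 \cdot 80 y = - 400 y$)
$M = 63$ ($M = 46 + \left(9 + 8\right) = 46 + 17 = 63$)
$23999 + \left(- 12 t{\left(J,9 \right)} + M\right) = 23999 - \left(-63 + 12 \left(\left(-400\right) 1\right)\right) = 23999 + \left(\left(-12\right) \left(-400\right) + 63\right) = 23999 + \left(4800 + 63\right) = 23999 + 4863 = 28862$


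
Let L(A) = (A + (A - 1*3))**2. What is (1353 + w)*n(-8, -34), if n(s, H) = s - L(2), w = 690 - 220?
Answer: -16407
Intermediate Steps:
L(A) = (-3 + 2*A)**2 (L(A) = (A + (A - 3))**2 = (A + (-3 + A))**2 = (-3 + 2*A)**2)
w = 470
n(s, H) = -1 + s (n(s, H) = s - (-3 + 2*2)**2 = s - (-3 + 4)**2 = s - 1*1**2 = s - 1*1 = s - 1 = -1 + s)
(1353 + w)*n(-8, -34) = (1353 + 470)*(-1 - 8) = 1823*(-9) = -16407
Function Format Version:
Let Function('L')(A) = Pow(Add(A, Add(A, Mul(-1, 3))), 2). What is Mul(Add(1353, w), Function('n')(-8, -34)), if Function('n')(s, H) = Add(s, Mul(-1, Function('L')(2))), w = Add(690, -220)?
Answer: -16407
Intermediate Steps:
Function('L')(A) = Pow(Add(-3, Mul(2, A)), 2) (Function('L')(A) = Pow(Add(A, Add(A, -3)), 2) = Pow(Add(A, Add(-3, A)), 2) = Pow(Add(-3, Mul(2, A)), 2))
w = 470
Function('n')(s, H) = Add(-1, s) (Function('n')(s, H) = Add(s, Mul(-1, Pow(Add(-3, Mul(2, 2)), 2))) = Add(s, Mul(-1, Pow(Add(-3, 4), 2))) = Add(s, Mul(-1, Pow(1, 2))) = Add(s, Mul(-1, 1)) = Add(s, -1) = Add(-1, s))
Mul(Add(1353, w), Function('n')(-8, -34)) = Mul(Add(1353, 470), Add(-1, -8)) = Mul(1823, -9) = -16407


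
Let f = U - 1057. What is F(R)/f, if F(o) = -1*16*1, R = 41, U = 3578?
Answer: -16/2521 ≈ -0.0063467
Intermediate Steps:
F(o) = -16 (F(o) = -16*1 = -16)
f = 2521 (f = 3578 - 1057 = 2521)
F(R)/f = -16/2521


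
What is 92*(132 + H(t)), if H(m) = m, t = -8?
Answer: 11408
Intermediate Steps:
92*(132 + H(t)) = 92*(132 - 8) = 92*124 = 11408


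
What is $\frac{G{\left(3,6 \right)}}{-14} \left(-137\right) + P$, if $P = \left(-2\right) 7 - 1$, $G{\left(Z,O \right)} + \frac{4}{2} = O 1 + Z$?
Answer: $\frac{107}{2} \approx 53.5$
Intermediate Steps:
$G{\left(Z,O \right)} = -2 + O + Z$ ($G{\left(Z,O \right)} = -2 + \left(O 1 + Z\right) = -2 + \left(O + Z\right) = -2 + O + Z$)
$P = -15$ ($P = -14 - 1 = -15$)
$\frac{G{\left(3,6 \right)}}{-14} \left(-137\right) + P = \frac{-2 + 6 + 3}{-14} \left(-137\right) - 15 = 7 \left(- \frac{1}{14}\right) \left(-137\right) - 15 = \left(- \frac{1}{2}\right) \left(-137\right) - 15 = \frac{137}{2} - 15 = \frac{107}{2}$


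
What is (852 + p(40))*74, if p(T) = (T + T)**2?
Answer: 536648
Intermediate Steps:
p(T) = 4*T**2 (p(T) = (2*T)**2 = 4*T**2)
(852 + p(40))*74 = (852 + 4*40**2)*74 = (852 + 4*1600)*74 = (852 + 6400)*74 = 7252*74 = 536648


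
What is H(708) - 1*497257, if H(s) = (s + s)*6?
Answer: -488761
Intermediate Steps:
H(s) = 12*s (H(s) = (2*s)*6 = 12*s)
H(708) - 1*497257 = 12*708 - 1*497257 = 8496 - 497257 = -488761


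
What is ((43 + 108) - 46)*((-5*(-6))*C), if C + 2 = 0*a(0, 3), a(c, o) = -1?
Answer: -6300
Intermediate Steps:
C = -2 (C = -2 + 0*(-1) = -2 + 0 = -2)
((43 + 108) - 46)*((-5*(-6))*C) = ((43 + 108) - 46)*(-5*(-6)*(-2)) = (151 - 46)*(30*(-2)) = 105*(-60) = -6300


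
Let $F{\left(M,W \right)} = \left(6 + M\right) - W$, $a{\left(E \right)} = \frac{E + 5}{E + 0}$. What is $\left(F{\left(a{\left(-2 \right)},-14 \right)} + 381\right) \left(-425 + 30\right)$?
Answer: $- \frac{315605}{2} \approx -1.578 \cdot 10^{5}$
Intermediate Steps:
$a{\left(E \right)} = \frac{5 + E}{E}$
$F{\left(M,W \right)} = 6 + M - W$
$\left(F{\left(a{\left(-2 \right)},-14 \right)} + 381\right) \left(-425 + 30\right) = \left(\left(6 + \frac{5 - 2}{-2} - -14\right) + 381\right) \left(-425 + 30\right) = \left(\left(6 - \frac{3}{2} + 14\right) + 381\right) \left(-395\right) = \left(\frac{37}{2} + 381\right) \left(-395\right) = \frac{799}{2} \left(-395\right) = - \frac{315605}{2}$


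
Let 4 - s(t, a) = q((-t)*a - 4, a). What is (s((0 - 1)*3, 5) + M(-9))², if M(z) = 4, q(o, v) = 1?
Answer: 49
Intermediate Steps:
s(t, a) = 3 (s(t, a) = 4 - 1*1 = 4 - 1 = 3)
(s((0 - 1)*3, 5) + M(-9))² = (3 + 4)² = 7² = 49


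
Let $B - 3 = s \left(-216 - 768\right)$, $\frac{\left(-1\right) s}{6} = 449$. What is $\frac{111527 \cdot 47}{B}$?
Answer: $\frac{5241769}{2650899} \approx 1.9774$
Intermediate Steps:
$s = -2694$ ($s = \left(-6\right) 449 = -2694$)
$B = 2650899$ ($B = 3 - 2694 \left(-216 - 768\right) = 3 - -2650896 = 3 + 2650896 = 2650899$)
$\frac{111527 \cdot 47}{B} = \frac{111527 \cdot 47}{2650899} = 5241769 \cdot \frac{1}{2650899} = \frac{5241769}{2650899}$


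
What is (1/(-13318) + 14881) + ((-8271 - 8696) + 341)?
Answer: -23239911/13318 ≈ -1745.0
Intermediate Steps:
(1/(-13318) + 14881) + ((-8271 - 8696) + 341) = (-1/13318 + 14881) + (-16967 + 341) = 198185157/13318 - 16626 = -23239911/13318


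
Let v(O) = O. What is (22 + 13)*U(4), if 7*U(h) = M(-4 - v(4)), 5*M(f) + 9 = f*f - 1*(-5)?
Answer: 60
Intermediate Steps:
M(f) = -⅘ + f²/5 (M(f) = -9/5 + (f*f - 1*(-5))/5 = -9/5 + (f² + 5)/5 = -9/5 + (5 + f²)/5 = -9/5 + (1 + f²/5) = -⅘ + f²/5)
U(h) = 12/7 (U(h) = (-⅘ + (-4 - 1*4)²/5)/7 = (-⅘ + (-4 - 4)²/5)/7 = (-⅘ + (⅕)*(-8)²)/7 = (-⅘ + (⅕)*64)/7 = (-⅘ + 64/5)/7 = (⅐)*12 = 12/7)
(22 + 13)*U(4) = (22 + 13)*(12/7) = 35*(12/7) = 60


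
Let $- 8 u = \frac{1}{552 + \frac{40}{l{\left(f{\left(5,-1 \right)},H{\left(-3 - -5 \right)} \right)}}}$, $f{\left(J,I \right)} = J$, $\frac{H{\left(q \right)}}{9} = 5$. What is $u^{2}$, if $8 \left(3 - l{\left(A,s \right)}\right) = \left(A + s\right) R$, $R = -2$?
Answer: $\frac{961}{18916151296} \approx 5.0803 \cdot 10^{-8}$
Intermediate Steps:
$H{\left(q \right)} = 45$ ($H{\left(q \right)} = 9 \cdot 5 = 45$)
$l{\left(A,s \right)} = 3 + \frac{A}{4} + \frac{s}{4}$ ($l{\left(A,s \right)} = 3 - \frac{\left(A + s\right) \left(-2\right)}{8} = 3 - \frac{- 2 A - 2 s}{8} = 3 + \left(\frac{A}{4} + \frac{s}{4}\right) = 3 + \frac{A}{4} + \frac{s}{4}$)
$u = - \frac{31}{137536}$ ($u = - \frac{1}{8 \left(552 + \frac{40}{3 + \frac{1}{4} \cdot 5 + \frac{1}{4} \cdot 45}\right)} = - \frac{1}{8 \left(552 + \frac{40}{3 + \frac{5}{4} + \frac{45}{4}}\right)} = - \frac{1}{8 \left(552 + \frac{40}{\frac{31}{2}}\right)} = - \frac{1}{8 \left(552 + 40 \cdot \frac{2}{31}\right)} = - \frac{1}{8 \left(552 + \frac{80}{31}\right)} = - \frac{1}{8 \cdot \frac{17192}{31}} = \left(- \frac{1}{8}\right) \frac{31}{17192} = - \frac{31}{137536} \approx -0.0002254$)
$u^{2} = \left(- \frac{31}{137536}\right)^{2} = \frac{961}{18916151296}$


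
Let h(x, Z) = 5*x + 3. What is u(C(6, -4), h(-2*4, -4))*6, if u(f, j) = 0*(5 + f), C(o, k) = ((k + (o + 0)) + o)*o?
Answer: 0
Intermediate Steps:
h(x, Z) = 3 + 5*x
C(o, k) = o*(k + 2*o) (C(o, k) = ((k + o) + o)*o = (k + 2*o)*o = o*(k + 2*o))
u(f, j) = 0
u(C(6, -4), h(-2*4, -4))*6 = 0*6 = 0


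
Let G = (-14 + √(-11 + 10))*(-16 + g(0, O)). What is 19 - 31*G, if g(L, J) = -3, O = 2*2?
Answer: -8227 + 589*I ≈ -8227.0 + 589.0*I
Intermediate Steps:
O = 4
G = 266 - 19*I (G = (-14 + √(-11 + 10))*(-16 - 3) = (-14 + √(-1))*(-19) = (-14 + I)*(-19) = 266 - 19*I ≈ 266.0 - 19.0*I)
19 - 31*G = 19 - 31*(266 - 19*I) = 19 + (-8246 + 589*I) = -8227 + 589*I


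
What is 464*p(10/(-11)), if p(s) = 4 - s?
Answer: 25056/11 ≈ 2277.8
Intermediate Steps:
464*p(10/(-11)) = 464*(4 - 10/(-11)) = 464*(4 - 10*(-1)/11) = 464*(4 - 1*(-10/11)) = 464*(4 + 10/11) = 464*(54/11) = 25056/11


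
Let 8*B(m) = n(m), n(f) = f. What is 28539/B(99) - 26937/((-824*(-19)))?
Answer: 396865101/172216 ≈ 2304.5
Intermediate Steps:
B(m) = m/8
28539/B(99) - 26937/((-824*(-19))) = 28539/(((1/8)*99)) - 26937/((-824*(-19))) = 28539/(99/8) - 26937/15656 = 28539*(8/99) - 26937*1/15656 = 25368/11 - 26937/15656 = 396865101/172216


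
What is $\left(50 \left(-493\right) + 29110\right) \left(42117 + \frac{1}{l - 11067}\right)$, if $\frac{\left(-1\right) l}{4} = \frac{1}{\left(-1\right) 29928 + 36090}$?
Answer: $\frac{6404923106939520}{34097429} \approx 1.8784 \cdot 10^{8}$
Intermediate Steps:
$l = - \frac{2}{3081}$ ($l = - \frac{4}{\left(-1\right) 29928 + 36090} = - \frac{4}{-29928 + 36090} = - \frac{4}{6162} = \left(-4\right) \frac{1}{6162} = - \frac{2}{3081} \approx -0.00064914$)
$\left(50 \left(-493\right) + 29110\right) \left(42117 + \frac{1}{l - 11067}\right) = \left(50 \left(-493\right) + 29110\right) \left(42117 + \frac{1}{- \frac{2}{3081} - 11067}\right) = \left(-24650 + 29110\right) \left(42117 + \frac{1}{- \frac{34097429}{3081}}\right) = 4460 \left(42117 - \frac{3081}{34097429}\right) = 4460 \cdot \frac{1436081414112}{34097429} = \frac{6404923106939520}{34097429}$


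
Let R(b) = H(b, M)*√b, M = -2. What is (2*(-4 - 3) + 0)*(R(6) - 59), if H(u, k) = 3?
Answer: 826 - 42*√6 ≈ 723.12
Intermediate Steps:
R(b) = 3*√b
(2*(-4 - 3) + 0)*(R(6) - 59) = (2*(-4 - 3) + 0)*(3*√6 - 59) = (2*(-7) + 0)*(-59 + 3*√6) = (-14 + 0)*(-59 + 3*√6) = -14*(-59 + 3*√6) = 826 - 42*√6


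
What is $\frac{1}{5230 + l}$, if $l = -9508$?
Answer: $- \frac{1}{4278} \approx -0.00023375$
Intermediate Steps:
$\frac{1}{5230 + l} = \frac{1}{5230 - 9508} = \frac{1}{-4278} = - \frac{1}{4278}$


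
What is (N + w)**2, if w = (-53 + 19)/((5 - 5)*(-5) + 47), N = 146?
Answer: 46621584/2209 ≈ 21105.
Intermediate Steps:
w = -34/47 (w = -34/(0*(-5) + 47) = -34/(0 + 47) = -34/47 ≈ -0.72340)
(N + w)**2 = (146 - 34/47)**2 = (6828/47)**2 = 46621584/2209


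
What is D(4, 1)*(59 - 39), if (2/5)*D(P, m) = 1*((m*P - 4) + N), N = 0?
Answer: 0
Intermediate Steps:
D(P, m) = -10 + 5*P*m/2 (D(P, m) = 5*(1*((m*P - 4) + 0))/2 = 5*(1*((P*m - 4) + 0))/2 = 5*(1*((-4 + P*m) + 0))/2 = 5*(1*(-4 + P*m))/2 = 5*(-4 + P*m)/2 = -10 + 5*P*m/2)
D(4, 1)*(59 - 39) = (-10 + (5/2)*4*1)*(59 - 39) = (-10 + 10)*20 = 0*20 = 0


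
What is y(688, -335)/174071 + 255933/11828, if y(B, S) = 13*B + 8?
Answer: 44656397499/2058911788 ≈ 21.689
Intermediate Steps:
y(B, S) = 8 + 13*B
y(688, -335)/174071 + 255933/11828 = (8 + 13*688)/174071 + 255933/11828 = (8 + 8944)*(1/174071) + 255933*(1/11828) = 8952*(1/174071) + 255933/11828 = 8952/174071 + 255933/11828 = 44656397499/2058911788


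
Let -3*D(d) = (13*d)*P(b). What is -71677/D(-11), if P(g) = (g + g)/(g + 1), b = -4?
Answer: -645093/1144 ≈ -563.89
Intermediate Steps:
P(g) = 2*g/(1 + g) (P(g) = (2*g)/(1 + g) = 2*g/(1 + g))
D(d) = -104*d/9 (D(d) = -13*d*2*(-4)/(1 - 4)/3 = -13*d*2*(-4)/(-3)/3 = -13*d*2*(-4)*(-⅓)/3 = -13*d*8/(3*3) = -104*d/9)
-71677/D(-11) = -71677/((-104/9*(-11))) = -71677/1144/9 = -71677*9/1144 = -645093/1144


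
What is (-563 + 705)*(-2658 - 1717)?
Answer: -621250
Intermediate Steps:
(-563 + 705)*(-2658 - 1717) = 142*(-4375) = -621250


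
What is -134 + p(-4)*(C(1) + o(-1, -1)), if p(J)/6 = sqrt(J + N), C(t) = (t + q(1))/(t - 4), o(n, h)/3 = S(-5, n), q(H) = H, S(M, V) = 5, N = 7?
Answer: -134 + 86*sqrt(3) ≈ 14.956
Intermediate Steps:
o(n, h) = 15 (o(n, h) = 3*5 = 15)
C(t) = (1 + t)/(-4 + t) (C(t) = (t + 1)/(t - 4) = (1 + t)/(-4 + t))
p(J) = 6*sqrt(7 + J) (p(J) = 6*sqrt(J + 7) = 6*sqrt(7 + J))
-134 + p(-4)*(C(1) + o(-1, -1)) = -134 + (6*sqrt(7 - 4))*((1 + 1)/(-4 + 1) + 15) = -134 + (6*sqrt(3))*(2/(-3) + 15) = -134 + (6*sqrt(3))*(-1/3*2 + 15) = -134 + (6*sqrt(3))*(-2/3 + 15) = -134 + (6*sqrt(3))*(43/3) = -134 + 86*sqrt(3)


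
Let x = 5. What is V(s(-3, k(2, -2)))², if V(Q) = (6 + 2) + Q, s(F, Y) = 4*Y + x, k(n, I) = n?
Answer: 441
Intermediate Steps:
s(F, Y) = 5 + 4*Y (s(F, Y) = 4*Y + 5 = 5 + 4*Y)
V(Q) = 8 + Q
V(s(-3, k(2, -2)))² = (8 + (5 + 4*2))² = (8 + (5 + 8))² = (8 + 13)² = 21² = 441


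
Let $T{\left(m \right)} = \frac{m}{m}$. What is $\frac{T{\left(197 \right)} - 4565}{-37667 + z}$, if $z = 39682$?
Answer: $- \frac{4564}{2015} \approx -2.265$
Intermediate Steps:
$T{\left(m \right)} = 1$
$\frac{T{\left(197 \right)} - 4565}{-37667 + z} = \frac{1 - 4565}{-37667 + 39682} = - \frac{4564}{2015}$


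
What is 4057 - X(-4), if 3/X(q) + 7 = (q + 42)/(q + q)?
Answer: 190691/47 ≈ 4057.3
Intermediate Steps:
X(q) = 3/(-7 + (42 + q)/(2*q)) (X(q) = 3/(-7 + (q + 42)/(q + q)) = 3/(-7 + (42 + q)/((2*q))) = 3/(-7 + (42 + q)*(1/(2*q))) = 3/(-7 + (42 + q)/(2*q)))
4057 - X(-4) = 4057 - (-6)*(-4)/(-42 + 13*(-4)) = 4057 - (-6)*(-4)/(-42 - 52) = 4057 - (-6)*(-4)/(-94) = 4057 - (-6)*(-4)*(-1)/94 = 4057 - 1*(-12/47) = 4057 + 12/47 = 190691/47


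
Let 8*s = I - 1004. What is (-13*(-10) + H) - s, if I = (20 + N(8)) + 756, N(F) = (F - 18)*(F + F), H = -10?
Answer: 337/2 ≈ 168.50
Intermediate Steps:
N(F) = 2*F*(-18 + F) (N(F) = (-18 + F)*(2*F) = 2*F*(-18 + F))
I = 616 (I = (20 + 2*8*(-18 + 8)) + 756 = (20 + 2*8*(-10)) + 756 = (20 - 160) + 756 = -140 + 756 = 616)
s = -97/2 (s = (616 - 1004)/8 = (⅛)*(-388) = -97/2 ≈ -48.500)
(-13*(-10) + H) - s = (-13*(-10) - 10) - 1*(-97/2) = (130 - 10) + 97/2 = 120 + 97/2 = 337/2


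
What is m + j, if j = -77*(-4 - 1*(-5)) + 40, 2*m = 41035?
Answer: 40961/2 ≈ 20481.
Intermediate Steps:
m = 41035/2 (m = (½)*41035 = 41035/2 ≈ 20518.)
j = -37 (j = -77*(-4 + 5) + 40 = -77*1 + 40 = -77 + 40 = -37)
m + j = 41035/2 - 37 = 40961/2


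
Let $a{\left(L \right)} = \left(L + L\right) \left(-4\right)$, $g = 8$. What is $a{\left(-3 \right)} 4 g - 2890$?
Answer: $-2122$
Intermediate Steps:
$a{\left(L \right)} = - 8 L$ ($a{\left(L \right)} = 2 L \left(-4\right) = - 8 L$)
$a{\left(-3 \right)} 4 g - 2890 = \left(-8\right) \left(-3\right) 4 \cdot 8 - 2890 = 24 \cdot 4 \cdot 8 - 2890 = 96 \cdot 8 - 2890 = 768 - 2890 = -2122$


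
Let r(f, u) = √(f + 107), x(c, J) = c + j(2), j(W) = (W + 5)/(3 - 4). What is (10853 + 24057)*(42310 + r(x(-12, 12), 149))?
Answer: 1477042100 + 69820*√22 ≈ 1.4774e+9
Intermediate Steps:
j(W) = -5 - W (j(W) = (5 + W)/(-1) = (5 + W)*(-1) = -5 - W)
x(c, J) = -7 + c (x(c, J) = c + (-5 - 1*2) = c + (-5 - 2) = c - 7 = -7 + c)
r(f, u) = √(107 + f)
(10853 + 24057)*(42310 + r(x(-12, 12), 149)) = (10853 + 24057)*(42310 + √(107 + (-7 - 12))) = 34910*(42310 + √(107 - 19)) = 34910*(42310 + √88) = 34910*(42310 + 2*√22) = 1477042100 + 69820*√22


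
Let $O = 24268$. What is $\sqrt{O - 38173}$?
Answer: $3 i \sqrt{1545} \approx 117.92 i$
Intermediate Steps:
$\sqrt{O - 38173} = \sqrt{24268 - 38173} = \sqrt{-13905} = 3 i \sqrt{1545}$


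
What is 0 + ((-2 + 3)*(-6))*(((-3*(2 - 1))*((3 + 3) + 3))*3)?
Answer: 486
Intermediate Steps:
0 + ((-2 + 3)*(-6))*(((-3*(2 - 1))*((3 + 3) + 3))*3) = 0 + (1*(-6))*(((-3*1)*(6 + 3))*3) = 0 - 6*(-3*9)*3 = 0 - (-162)*3 = 0 - 6*(-81) = 0 + 486 = 486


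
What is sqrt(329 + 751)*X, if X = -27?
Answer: -162*sqrt(30) ≈ -887.31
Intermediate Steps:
sqrt(329 + 751)*X = sqrt(329 + 751)*(-27) = sqrt(1080)*(-27) = (6*sqrt(30))*(-27) = -162*sqrt(30)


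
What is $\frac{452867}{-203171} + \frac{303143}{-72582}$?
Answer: $- \frac{94459859047}{14746557522} \approx -6.4056$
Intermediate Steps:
$\frac{452867}{-203171} + \frac{303143}{-72582} = 452867 \left(- \frac{1}{203171}\right) + 303143 \left(- \frac{1}{72582}\right) = - \frac{452867}{203171} - \frac{303143}{72582} = - \frac{94459859047}{14746557522}$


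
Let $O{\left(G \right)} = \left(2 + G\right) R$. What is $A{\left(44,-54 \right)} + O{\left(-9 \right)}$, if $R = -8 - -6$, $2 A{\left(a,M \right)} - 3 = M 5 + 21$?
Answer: $-109$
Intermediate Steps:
$A{\left(a,M \right)} = 12 + \frac{5 M}{2}$ ($A{\left(a,M \right)} = \frac{3}{2} + \frac{M 5 + 21}{2} = \frac{3}{2} + \frac{5 M + 21}{2} = \frac{3}{2} + \frac{21 + 5 M}{2} = \frac{3}{2} + \left(\frac{21}{2} + \frac{5 M}{2}\right) = 12 + \frac{5 M}{2}$)
$R = -2$ ($R = -8 + 6 = -2$)
$O{\left(G \right)} = -4 - 2 G$ ($O{\left(G \right)} = \left(2 + G\right) \left(-2\right) = -4 - 2 G$)
$A{\left(44,-54 \right)} + O{\left(-9 \right)} = \left(12 + \frac{5}{2} \left(-54\right)\right) - -14 = \left(12 - 135\right) + \left(-4 + 18\right) = -123 + 14 = -109$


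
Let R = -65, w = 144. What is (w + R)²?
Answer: 6241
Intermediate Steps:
(w + R)² = (144 - 65)² = 79² = 6241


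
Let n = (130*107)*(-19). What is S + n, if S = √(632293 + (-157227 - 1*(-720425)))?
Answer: -264290 + √1195491 ≈ -2.6320e+5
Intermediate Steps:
S = √1195491 (S = √(632293 + (-157227 + 720425)) = √(632293 + 563198) = √1195491 ≈ 1093.4)
n = -264290 (n = 13910*(-19) = -264290)
S + n = √1195491 - 264290 = -264290 + √1195491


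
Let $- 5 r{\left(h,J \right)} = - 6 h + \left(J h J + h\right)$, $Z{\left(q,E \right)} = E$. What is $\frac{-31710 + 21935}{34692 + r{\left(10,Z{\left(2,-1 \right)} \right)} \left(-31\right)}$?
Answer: $- \frac{9775}{34444} \approx -0.28379$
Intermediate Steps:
$r{\left(h,J \right)} = h - \frac{h J^{2}}{5}$ ($r{\left(h,J \right)} = - \frac{- 6 h + \left(J h J + h\right)}{5} = - \frac{- 6 h + \left(h J^{2} + h\right)}{5} = - \frac{- 6 h + \left(h + h J^{2}\right)}{5} = - \frac{- 5 h + h J^{2}}{5} = h - \frac{h J^{2}}{5}$)
$\frac{-31710 + 21935}{34692 + r{\left(10,Z{\left(2,-1 \right)} \right)} \left(-31\right)} = \frac{-31710 + 21935}{34692 + \frac{1}{5} \cdot 10 \left(5 - \left(-1\right)^{2}\right) \left(-31\right)} = - \frac{9775}{34692 + \frac{1}{5} \cdot 10 \left(5 - 1\right) \left(-31\right)} = - \frac{9775}{34692 + \frac{1}{5} \cdot 10 \cdot 4 \left(-31\right)} = - \frac{9775}{34692 + 8 \left(-31\right)} = - \frac{9775}{34692 - 248} = - \frac{9775}{34444}$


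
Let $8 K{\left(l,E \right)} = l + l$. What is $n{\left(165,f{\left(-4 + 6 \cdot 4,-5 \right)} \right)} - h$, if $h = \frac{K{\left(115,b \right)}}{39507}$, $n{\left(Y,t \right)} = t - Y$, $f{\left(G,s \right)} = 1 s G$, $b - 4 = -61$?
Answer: $- \frac{41877535}{158028} \approx -265.0$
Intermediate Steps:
$b = -57$ ($b = 4 - 61 = -57$)
$K{\left(l,E \right)} = \frac{l}{4}$ ($K{\left(l,E \right)} = \frac{l + l}{8} = \frac{2 l}{8} = \frac{l}{4}$)
$f{\left(G,s \right)} = G s$ ($f{\left(G,s \right)} = s G = G s$)
$h = \frac{115}{158028}$ ($h = \frac{\frac{1}{4} \cdot 115}{39507} = \frac{115}{4} \cdot \frac{1}{39507} = \frac{115}{158028} \approx 0.00072772$)
$n{\left(165,f{\left(-4 + 6 \cdot 4,-5 \right)} \right)} - h = \left(\left(-4 + 6 \cdot 4\right) \left(-5\right) - 165\right) - \frac{115}{158028} = \left(\left(-4 + 24\right) \left(-5\right) - 165\right) - \frac{115}{158028} = \left(20 \left(-5\right) - 165\right) - \frac{115}{158028} = \left(-100 - 165\right) - \frac{115}{158028} = -265 - \frac{115}{158028} = - \frac{41877535}{158028}$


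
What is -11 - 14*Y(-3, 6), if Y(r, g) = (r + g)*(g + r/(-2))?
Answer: -326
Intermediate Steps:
Y(r, g) = (g + r)*(g - r/2) (Y(r, g) = (g + r)*(g + r*(-1/2)) = (g + r)*(g - r/2))
-11 - 14*Y(-3, 6) = -11 - 14*(6**2 - 1/2*(-3)**2 + (1/2)*6*(-3)) = -11 - 14*(36 - 1/2*9 - 9) = -11 - 14*(36 - 9/2 - 9) = -11 - 14*45/2 = -11 - 315 = -326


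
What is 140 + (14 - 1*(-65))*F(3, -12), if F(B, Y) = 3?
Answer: 377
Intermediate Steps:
140 + (14 - 1*(-65))*F(3, -12) = 140 + (14 - 1*(-65))*3 = 140 + (14 + 65)*3 = 140 + 79*3 = 140 + 237 = 377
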